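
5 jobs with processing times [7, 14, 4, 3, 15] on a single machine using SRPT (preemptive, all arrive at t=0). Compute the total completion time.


Since all jobs arrive at t=0, SRPT equals SPT ordering.
SPT order: [3, 4, 7, 14, 15]
Completion times:
  Job 1: p=3, C=3
  Job 2: p=4, C=7
  Job 3: p=7, C=14
  Job 4: p=14, C=28
  Job 5: p=15, C=43
Total completion time = 3 + 7 + 14 + 28 + 43 = 95

95


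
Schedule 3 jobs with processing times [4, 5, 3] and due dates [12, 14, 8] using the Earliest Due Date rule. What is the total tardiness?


Sort by due date (EDD order): [(3, 8), (4, 12), (5, 14)]
Compute completion times and tardiness:
  Job 1: p=3, d=8, C=3, tardiness=max(0,3-8)=0
  Job 2: p=4, d=12, C=7, tardiness=max(0,7-12)=0
  Job 3: p=5, d=14, C=12, tardiness=max(0,12-14)=0
Total tardiness = 0

0


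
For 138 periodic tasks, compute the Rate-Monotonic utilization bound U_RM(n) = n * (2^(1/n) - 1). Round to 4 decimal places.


Compute 2^(1/138) = 1.0050354411
Subtract 1: 1.0050354411 - 1 = 0.0050354411
Multiply by n: 138 * 0.0050354411 = 0.6948908718
Round to 4 dp: 0.6949

0.6949


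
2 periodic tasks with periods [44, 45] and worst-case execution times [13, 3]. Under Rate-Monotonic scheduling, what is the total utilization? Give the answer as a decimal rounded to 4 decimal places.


Compute individual utilizations (exact fractions):
  Task 1: C/T = 13/44 (approx. 0.2955)
  Task 2: C/T = 3/45 = 1/15 (approx. 0.0667)
Total utilization U = 13/44 + 1/15 = 239/660
Rounded to 4 decimal places: U = 0.3621
RM (Liu & Layland) bound for 2 tasks = 0.828427; compare with U = 239/660 (approx. 0.362121)
U <= bound, so schedulable by RM sufficient condition.

0.3621


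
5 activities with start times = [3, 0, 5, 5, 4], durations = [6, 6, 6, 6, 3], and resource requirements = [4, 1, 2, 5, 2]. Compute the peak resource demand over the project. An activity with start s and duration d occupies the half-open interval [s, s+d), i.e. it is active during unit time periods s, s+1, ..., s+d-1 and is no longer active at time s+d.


Each activity i is active on [start_i, start_i + duration_i).
Compute total resource usage per time slot:
  t=0: active resources = [1], total = 1
  t=1: active resources = [1], total = 1
  t=2: active resources = [1], total = 1
  t=3: active resources = [4, 1], total = 5
  t=4: active resources = [4, 1, 2], total = 7
  t=5: active resources = [4, 1, 2, 5, 2], total = 14
  t=6: active resources = [4, 2, 5, 2], total = 13
  t=7: active resources = [4, 2, 5], total = 11
  t=8: active resources = [4, 2, 5], total = 11
  t=9: active resources = [2, 5], total = 7
  t=10: active resources = [2, 5], total = 7
Peak resource demand = 14

14


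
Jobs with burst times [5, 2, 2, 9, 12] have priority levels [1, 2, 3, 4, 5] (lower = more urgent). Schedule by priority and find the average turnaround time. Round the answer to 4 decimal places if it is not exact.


Sort by priority (ascending = highest first):
Order: [(1, 5), (2, 2), (3, 2), (4, 9), (5, 12)]
Completion times:
  Priority 1, burst=5, C=5
  Priority 2, burst=2, C=7
  Priority 3, burst=2, C=9
  Priority 4, burst=9, C=18
  Priority 5, burst=12, C=30
Average turnaround = 69/5 = 13.8

13.8


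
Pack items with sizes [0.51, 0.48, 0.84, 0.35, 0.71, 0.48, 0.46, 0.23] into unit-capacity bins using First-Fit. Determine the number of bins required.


Place items sequentially using First-Fit:
  Item 0.51 -> new Bin 1
  Item 0.48 -> Bin 1 (now 0.99)
  Item 0.84 -> new Bin 2
  Item 0.35 -> new Bin 3
  Item 0.71 -> new Bin 4
  Item 0.48 -> Bin 3 (now 0.83)
  Item 0.46 -> new Bin 5
  Item 0.23 -> Bin 4 (now 0.94)
Total bins used = 5

5


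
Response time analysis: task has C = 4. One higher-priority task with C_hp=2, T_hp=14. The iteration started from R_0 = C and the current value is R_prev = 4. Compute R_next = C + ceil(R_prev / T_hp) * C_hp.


R_next = C + ceil(R_prev / T_hp) * C_hp
ceil(4 / 14) = ceil(0.2857) = 1
Interference = 1 * 2 = 2
R_next = 4 + 2 = 6

6


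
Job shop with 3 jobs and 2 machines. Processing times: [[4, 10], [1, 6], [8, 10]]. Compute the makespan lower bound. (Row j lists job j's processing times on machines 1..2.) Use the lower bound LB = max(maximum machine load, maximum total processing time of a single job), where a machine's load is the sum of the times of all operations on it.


Machine loads:
  Machine 1: 4 + 1 + 8 = 13
  Machine 2: 10 + 6 + 10 = 26
Max machine load = 26
Job totals:
  Job 1: 14
  Job 2: 7
  Job 3: 18
Max job total = 18
Lower bound = max(26, 18) = 26

26


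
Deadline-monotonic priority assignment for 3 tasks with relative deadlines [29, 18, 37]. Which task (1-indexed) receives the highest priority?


Sort tasks by relative deadline (ascending):
  Task 2: deadline = 18
  Task 1: deadline = 29
  Task 3: deadline = 37
Priority order (highest first): [2, 1, 3]
Highest priority task = 2

2


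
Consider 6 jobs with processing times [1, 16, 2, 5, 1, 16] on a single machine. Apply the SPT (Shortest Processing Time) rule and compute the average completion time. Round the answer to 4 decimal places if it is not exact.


Sort jobs by processing time (SPT order): [1, 1, 2, 5, 16, 16]
Compute completion times sequentially:
  Job 1: processing = 1, completes at 1
  Job 2: processing = 1, completes at 2
  Job 3: processing = 2, completes at 4
  Job 4: processing = 5, completes at 9
  Job 5: processing = 16, completes at 25
  Job 6: processing = 16, completes at 41
Sum of completion times = 82
Average completion time = 82/6 = 13.6667

13.6667


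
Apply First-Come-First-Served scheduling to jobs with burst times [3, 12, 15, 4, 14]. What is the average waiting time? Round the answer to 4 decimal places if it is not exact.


FCFS order (as given): [3, 12, 15, 4, 14]
Waiting times:
  Job 1: wait = 0
  Job 2: wait = 3
  Job 3: wait = 15
  Job 4: wait = 30
  Job 5: wait = 34
Sum of waiting times = 82
Average waiting time = 82/5 = 16.4

16.4


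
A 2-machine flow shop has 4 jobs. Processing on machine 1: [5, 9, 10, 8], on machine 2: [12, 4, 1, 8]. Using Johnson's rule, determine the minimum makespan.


Apply Johnson's rule:
  Group 1 (a <= b): [(1, 5, 12), (4, 8, 8)]
  Group 2 (a > b): [(2, 9, 4), (3, 10, 1)]
Optimal job order: [1, 4, 2, 3]
Schedule:
  Job 1: M1 done at 5, M2 done at 17
  Job 4: M1 done at 13, M2 done at 25
  Job 2: M1 done at 22, M2 done at 29
  Job 3: M1 done at 32, M2 done at 33
Makespan = 33

33


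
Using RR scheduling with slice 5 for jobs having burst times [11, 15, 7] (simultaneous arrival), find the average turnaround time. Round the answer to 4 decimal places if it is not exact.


Time quantum = 5
Execution trace:
  J1 runs 5 units, time = 5
  J2 runs 5 units, time = 10
  J3 runs 5 units, time = 15
  J1 runs 5 units, time = 20
  J2 runs 5 units, time = 25
  J3 runs 2 units, time = 27
  J1 runs 1 units, time = 28
  J2 runs 5 units, time = 33
Finish times: [28, 33, 27]
Average turnaround = 88/3 = 29.3333

29.3333


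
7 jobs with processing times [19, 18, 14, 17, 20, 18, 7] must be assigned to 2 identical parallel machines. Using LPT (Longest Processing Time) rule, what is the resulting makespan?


Sort jobs in decreasing order (LPT): [20, 19, 18, 18, 17, 14, 7]
Assign each job to the least loaded machine:
  Machine 1: jobs [20, 18, 14, 7], load = 59
  Machine 2: jobs [19, 18, 17], load = 54
Makespan = max load = 59

59


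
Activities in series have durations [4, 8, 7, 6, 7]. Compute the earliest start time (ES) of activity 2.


Activity 2 starts after activities 1 through 1 complete.
Predecessor durations: [4]
ES = 4 = 4

4


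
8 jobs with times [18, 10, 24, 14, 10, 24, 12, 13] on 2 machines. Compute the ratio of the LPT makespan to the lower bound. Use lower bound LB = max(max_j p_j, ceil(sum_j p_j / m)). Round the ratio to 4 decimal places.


LPT order: [24, 24, 18, 14, 13, 12, 10, 10]
Machine loads after assignment: [64, 61]
LPT makespan = 64
Lower bound = max(max_job, ceil(total/2)) = max(24, 63) = 63
Ratio = 64 / 63 = 1.0159

1.0159


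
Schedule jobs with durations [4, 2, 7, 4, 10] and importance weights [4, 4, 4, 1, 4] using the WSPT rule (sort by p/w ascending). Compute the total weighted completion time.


Compute p/w ratios and sort ascending (WSPT): [(2, 4), (4, 4), (7, 4), (10, 4), (4, 1)]
Compute weighted completion times:
  Job (p=2,w=4): C=2, w*C=4*2=8
  Job (p=4,w=4): C=6, w*C=4*6=24
  Job (p=7,w=4): C=13, w*C=4*13=52
  Job (p=10,w=4): C=23, w*C=4*23=92
  Job (p=4,w=1): C=27, w*C=1*27=27
Total weighted completion time = 203

203


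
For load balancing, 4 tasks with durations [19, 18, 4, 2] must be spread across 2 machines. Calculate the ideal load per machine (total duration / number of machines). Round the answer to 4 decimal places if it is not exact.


Total processing time = 19 + 18 + 4 + 2 = 43
Number of machines = 2
Ideal balanced load = 43 / 2 = 21.5

21.5


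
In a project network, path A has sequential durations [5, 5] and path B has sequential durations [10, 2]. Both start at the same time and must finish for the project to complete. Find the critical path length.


Path A total = 5 + 5 = 10
Path B total = 10 + 2 = 12
Critical path = longest path = max(10, 12) = 12

12


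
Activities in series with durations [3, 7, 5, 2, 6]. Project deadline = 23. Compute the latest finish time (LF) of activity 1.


LF(activity 1) = deadline - sum of successor durations
Successors: activities 2 through 5 with durations [7, 5, 2, 6]
Sum of successor durations = 20
LF = 23 - 20 = 3

3


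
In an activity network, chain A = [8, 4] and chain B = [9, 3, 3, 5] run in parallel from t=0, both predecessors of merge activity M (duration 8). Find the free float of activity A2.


ES(A2) = sum of predecessors on chain A = 8
EF(A2) = ES + duration = 8 + 4 = 12
Successor of A2 is M. ES(M) = max(sum(A), sum(B)) = max(12, 20) = 20
Free float = ES(successor) - EF(current) = 20 - 12 = 8

8


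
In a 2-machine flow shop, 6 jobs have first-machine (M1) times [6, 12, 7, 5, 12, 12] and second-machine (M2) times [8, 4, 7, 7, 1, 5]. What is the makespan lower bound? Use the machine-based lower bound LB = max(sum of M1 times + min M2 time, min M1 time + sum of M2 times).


LB1 = sum(M1 times) + min(M2 times) = 54 + 1 = 55
LB2 = min(M1 times) + sum(M2 times) = 5 + 32 = 37
Lower bound = max(LB1, LB2) = max(55, 37) = 55

55


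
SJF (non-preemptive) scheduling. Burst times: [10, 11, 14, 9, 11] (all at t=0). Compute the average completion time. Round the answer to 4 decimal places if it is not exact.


SJF order (ascending): [9, 10, 11, 11, 14]
Completion times:
  Job 1: burst=9, C=9
  Job 2: burst=10, C=19
  Job 3: burst=11, C=30
  Job 4: burst=11, C=41
  Job 5: burst=14, C=55
Average completion = 154/5 = 30.8

30.8


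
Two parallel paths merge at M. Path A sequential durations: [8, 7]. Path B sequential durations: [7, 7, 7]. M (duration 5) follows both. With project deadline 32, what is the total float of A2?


Forward pass: ES(A2) = sum of predecessors on chain A = 8
EF = ES + duration = 8 + 7 = 15
Backward pass: LF(M) = deadline = 32; LS(M) = 32 - 5 = 27
LF(A2) = LS(M) - sum(successors on chain A) = 27 - 0 = 27
LS = LF - duration = 27 - 7 = 20
Total float = LS - ES = 20 - 8 = 12

12


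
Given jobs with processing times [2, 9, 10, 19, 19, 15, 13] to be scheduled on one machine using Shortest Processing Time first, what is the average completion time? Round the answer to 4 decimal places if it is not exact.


Sort jobs by processing time (SPT order): [2, 9, 10, 13, 15, 19, 19]
Compute completion times sequentially:
  Job 1: processing = 2, completes at 2
  Job 2: processing = 9, completes at 11
  Job 3: processing = 10, completes at 21
  Job 4: processing = 13, completes at 34
  Job 5: processing = 15, completes at 49
  Job 6: processing = 19, completes at 68
  Job 7: processing = 19, completes at 87
Sum of completion times = 272
Average completion time = 272/7 = 38.8571

38.8571


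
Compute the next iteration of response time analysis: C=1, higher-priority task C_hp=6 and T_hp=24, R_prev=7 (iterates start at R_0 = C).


R_next = C + ceil(R_prev / T_hp) * C_hp
ceil(7 / 24) = ceil(0.2917) = 1
Interference = 1 * 6 = 6
R_next = 1 + 6 = 7
R_next = R_prev, so the iteration has converged (response time = 7).

7


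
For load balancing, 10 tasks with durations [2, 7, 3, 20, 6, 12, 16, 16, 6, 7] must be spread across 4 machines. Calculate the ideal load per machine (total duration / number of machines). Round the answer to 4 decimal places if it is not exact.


Total processing time = 2 + 7 + 3 + 20 + 6 + 12 + 16 + 16 + 6 + 7 = 95
Number of machines = 4
Ideal balanced load = 95 / 4 = 23.75

23.75


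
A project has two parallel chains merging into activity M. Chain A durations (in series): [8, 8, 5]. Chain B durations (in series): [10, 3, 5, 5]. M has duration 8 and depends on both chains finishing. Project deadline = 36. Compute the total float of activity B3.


Forward pass: ES(B3) = sum of predecessors on chain B = 13
EF = ES + duration = 13 + 5 = 18
Backward pass: LF(M) = deadline = 36; LS(M) = 36 - 8 = 28
LF(B3) = LS(M) - sum(successors on chain B) = 28 - 5 = 23
LS = LF - duration = 23 - 5 = 18
Total float = LS - ES = 18 - 13 = 5

5


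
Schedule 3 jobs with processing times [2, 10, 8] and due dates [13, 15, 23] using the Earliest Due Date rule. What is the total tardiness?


Sort by due date (EDD order): [(2, 13), (10, 15), (8, 23)]
Compute completion times and tardiness:
  Job 1: p=2, d=13, C=2, tardiness=max(0,2-13)=0
  Job 2: p=10, d=15, C=12, tardiness=max(0,12-15)=0
  Job 3: p=8, d=23, C=20, tardiness=max(0,20-23)=0
Total tardiness = 0

0


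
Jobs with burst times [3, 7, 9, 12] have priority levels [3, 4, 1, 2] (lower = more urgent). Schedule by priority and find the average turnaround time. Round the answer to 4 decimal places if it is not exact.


Sort by priority (ascending = highest first):
Order: [(1, 9), (2, 12), (3, 3), (4, 7)]
Completion times:
  Priority 1, burst=9, C=9
  Priority 2, burst=12, C=21
  Priority 3, burst=3, C=24
  Priority 4, burst=7, C=31
Average turnaround = 85/4 = 21.25

21.25


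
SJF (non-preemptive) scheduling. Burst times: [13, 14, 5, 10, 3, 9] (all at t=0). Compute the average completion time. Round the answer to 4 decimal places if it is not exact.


SJF order (ascending): [3, 5, 9, 10, 13, 14]
Completion times:
  Job 1: burst=3, C=3
  Job 2: burst=5, C=8
  Job 3: burst=9, C=17
  Job 4: burst=10, C=27
  Job 5: burst=13, C=40
  Job 6: burst=14, C=54
Average completion = 149/6 = 24.8333

24.8333


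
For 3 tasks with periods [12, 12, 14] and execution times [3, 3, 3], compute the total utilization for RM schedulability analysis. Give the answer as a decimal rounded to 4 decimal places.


Compute individual utilizations (exact fractions):
  Task 1: C/T = 3/12 = 1/4 (approx. 0.25)
  Task 2: C/T = 3/12 = 1/4 (approx. 0.25)
  Task 3: C/T = 3/14 (approx. 0.2143)
Total utilization U = 1/4 + 1/4 + 3/14 = 5/7
Rounded to 4 decimal places: U = 0.7143
RM (Liu & Layland) bound for 3 tasks = 0.779763; compare with U = 5/7 (approx. 0.714286)
U <= bound, so schedulable by RM sufficient condition.

0.7143


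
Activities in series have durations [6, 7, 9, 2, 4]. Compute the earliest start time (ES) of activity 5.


Activity 5 starts after activities 1 through 4 complete.
Predecessor durations: [6, 7, 9, 2]
ES = 6 + 7 + 9 + 2 = 24

24


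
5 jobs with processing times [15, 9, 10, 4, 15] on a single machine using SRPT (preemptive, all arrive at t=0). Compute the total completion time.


Since all jobs arrive at t=0, SRPT equals SPT ordering.
SPT order: [4, 9, 10, 15, 15]
Completion times:
  Job 1: p=4, C=4
  Job 2: p=9, C=13
  Job 3: p=10, C=23
  Job 4: p=15, C=38
  Job 5: p=15, C=53
Total completion time = 4 + 13 + 23 + 38 + 53 = 131

131


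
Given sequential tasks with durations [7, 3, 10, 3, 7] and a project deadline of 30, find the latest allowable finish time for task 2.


LF(activity 2) = deadline - sum of successor durations
Successors: activities 3 through 5 with durations [10, 3, 7]
Sum of successor durations = 20
LF = 30 - 20 = 10

10


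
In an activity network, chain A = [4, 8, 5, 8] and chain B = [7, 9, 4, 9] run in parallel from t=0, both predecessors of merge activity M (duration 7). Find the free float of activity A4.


ES(A4) = sum of predecessors on chain A = 17
EF(A4) = ES + duration = 17 + 8 = 25
Successor of A4 is M. ES(M) = max(sum(A), sum(B)) = max(25, 29) = 29
Free float = ES(successor) - EF(current) = 29 - 25 = 4

4


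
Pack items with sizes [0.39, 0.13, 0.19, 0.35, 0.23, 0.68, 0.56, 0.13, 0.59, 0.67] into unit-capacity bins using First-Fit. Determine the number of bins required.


Place items sequentially using First-Fit:
  Item 0.39 -> new Bin 1
  Item 0.13 -> Bin 1 (now 0.52)
  Item 0.19 -> Bin 1 (now 0.71)
  Item 0.35 -> new Bin 2
  Item 0.23 -> Bin 1 (now 0.94)
  Item 0.68 -> new Bin 3
  Item 0.56 -> Bin 2 (now 0.91)
  Item 0.13 -> Bin 3 (now 0.81)
  Item 0.59 -> new Bin 4
  Item 0.67 -> new Bin 5
Total bins used = 5

5


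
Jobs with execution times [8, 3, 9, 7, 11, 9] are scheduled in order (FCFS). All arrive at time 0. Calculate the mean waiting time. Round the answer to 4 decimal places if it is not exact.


FCFS order (as given): [8, 3, 9, 7, 11, 9]
Waiting times:
  Job 1: wait = 0
  Job 2: wait = 8
  Job 3: wait = 11
  Job 4: wait = 20
  Job 5: wait = 27
  Job 6: wait = 38
Sum of waiting times = 104
Average waiting time = 104/6 = 17.3333

17.3333


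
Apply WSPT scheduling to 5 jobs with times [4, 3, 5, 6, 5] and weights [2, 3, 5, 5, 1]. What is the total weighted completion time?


Compute p/w ratios and sort ascending (WSPT): [(3, 3), (5, 5), (6, 5), (4, 2), (5, 1)]
Compute weighted completion times:
  Job (p=3,w=3): C=3, w*C=3*3=9
  Job (p=5,w=5): C=8, w*C=5*8=40
  Job (p=6,w=5): C=14, w*C=5*14=70
  Job (p=4,w=2): C=18, w*C=2*18=36
  Job (p=5,w=1): C=23, w*C=1*23=23
Total weighted completion time = 178

178


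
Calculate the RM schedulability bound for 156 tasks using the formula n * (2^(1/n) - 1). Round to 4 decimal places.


Compute 2^(1/156) = 1.0044531370
Subtract 1: 1.0044531370 - 1 = 0.0044531370
Multiply by n: 156 * 0.0044531370 = 0.6946893720
Round to 4 dp: 0.6947

0.6947


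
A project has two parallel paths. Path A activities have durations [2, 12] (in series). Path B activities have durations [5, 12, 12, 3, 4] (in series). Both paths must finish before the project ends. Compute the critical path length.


Path A total = 2 + 12 = 14
Path B total = 5 + 12 + 12 + 3 + 4 = 36
Critical path = longest path = max(14, 36) = 36

36


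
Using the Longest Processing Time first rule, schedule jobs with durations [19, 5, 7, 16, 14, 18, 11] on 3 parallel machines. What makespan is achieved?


Sort jobs in decreasing order (LPT): [19, 18, 16, 14, 11, 7, 5]
Assign each job to the least loaded machine:
  Machine 1: jobs [19, 7, 5], load = 31
  Machine 2: jobs [18, 11], load = 29
  Machine 3: jobs [16, 14], load = 30
Makespan = max load = 31

31


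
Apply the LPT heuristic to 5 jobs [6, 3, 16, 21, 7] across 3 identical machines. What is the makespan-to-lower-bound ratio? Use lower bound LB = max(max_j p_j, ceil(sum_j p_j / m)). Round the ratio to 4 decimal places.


LPT order: [21, 16, 7, 6, 3]
Machine loads after assignment: [21, 16, 16]
LPT makespan = 21
Lower bound = max(max_job, ceil(total/3)) = max(21, 18) = 21
Ratio = 21 / 21 = 1.0

1.0


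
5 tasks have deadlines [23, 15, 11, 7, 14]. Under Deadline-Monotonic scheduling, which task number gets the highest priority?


Sort tasks by relative deadline (ascending):
  Task 4: deadline = 7
  Task 3: deadline = 11
  Task 5: deadline = 14
  Task 2: deadline = 15
  Task 1: deadline = 23
Priority order (highest first): [4, 3, 5, 2, 1]
Highest priority task = 4

4


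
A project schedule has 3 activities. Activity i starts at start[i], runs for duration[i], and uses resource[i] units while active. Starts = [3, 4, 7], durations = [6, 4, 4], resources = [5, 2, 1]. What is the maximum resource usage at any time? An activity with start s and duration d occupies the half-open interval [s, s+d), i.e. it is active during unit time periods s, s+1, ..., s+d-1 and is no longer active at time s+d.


Each activity i is active on [start_i, start_i + duration_i).
Compute total resource usage per time slot:
  t=0: active resources = [], total = 0
  t=1: active resources = [], total = 0
  t=2: active resources = [], total = 0
  t=3: active resources = [5], total = 5
  t=4: active resources = [5, 2], total = 7
  t=5: active resources = [5, 2], total = 7
  t=6: active resources = [5, 2], total = 7
  t=7: active resources = [5, 2, 1], total = 8
  t=8: active resources = [5, 1], total = 6
  t=9: active resources = [1], total = 1
  t=10: active resources = [1], total = 1
Peak resource demand = 8

8


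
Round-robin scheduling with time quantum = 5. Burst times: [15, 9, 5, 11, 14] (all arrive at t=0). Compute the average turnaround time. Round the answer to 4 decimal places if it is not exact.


Time quantum = 5
Execution trace:
  J1 runs 5 units, time = 5
  J2 runs 5 units, time = 10
  J3 runs 5 units, time = 15
  J4 runs 5 units, time = 20
  J5 runs 5 units, time = 25
  J1 runs 5 units, time = 30
  J2 runs 4 units, time = 34
  J4 runs 5 units, time = 39
  J5 runs 5 units, time = 44
  J1 runs 5 units, time = 49
  J4 runs 1 units, time = 50
  J5 runs 4 units, time = 54
Finish times: [49, 34, 15, 50, 54]
Average turnaround = 202/5 = 40.4

40.4


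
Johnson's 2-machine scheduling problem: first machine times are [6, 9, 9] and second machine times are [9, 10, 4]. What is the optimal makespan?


Apply Johnson's rule:
  Group 1 (a <= b): [(1, 6, 9), (2, 9, 10)]
  Group 2 (a > b): [(3, 9, 4)]
Optimal job order: [1, 2, 3]
Schedule:
  Job 1: M1 done at 6, M2 done at 15
  Job 2: M1 done at 15, M2 done at 25
  Job 3: M1 done at 24, M2 done at 29
Makespan = 29

29


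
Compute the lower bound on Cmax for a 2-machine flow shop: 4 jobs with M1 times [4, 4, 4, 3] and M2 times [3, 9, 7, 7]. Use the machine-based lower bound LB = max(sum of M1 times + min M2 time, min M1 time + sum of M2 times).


LB1 = sum(M1 times) + min(M2 times) = 15 + 3 = 18
LB2 = min(M1 times) + sum(M2 times) = 3 + 26 = 29
Lower bound = max(LB1, LB2) = max(18, 29) = 29

29


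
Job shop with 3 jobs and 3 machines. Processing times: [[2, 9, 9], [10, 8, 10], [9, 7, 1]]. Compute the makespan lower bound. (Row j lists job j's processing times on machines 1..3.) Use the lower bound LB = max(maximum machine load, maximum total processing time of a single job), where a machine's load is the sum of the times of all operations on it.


Machine loads:
  Machine 1: 2 + 10 + 9 = 21
  Machine 2: 9 + 8 + 7 = 24
  Machine 3: 9 + 10 + 1 = 20
Max machine load = 24
Job totals:
  Job 1: 20
  Job 2: 28
  Job 3: 17
Max job total = 28
Lower bound = max(24, 28) = 28

28


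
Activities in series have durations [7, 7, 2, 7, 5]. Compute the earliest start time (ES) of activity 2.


Activity 2 starts after activities 1 through 1 complete.
Predecessor durations: [7]
ES = 7 = 7

7


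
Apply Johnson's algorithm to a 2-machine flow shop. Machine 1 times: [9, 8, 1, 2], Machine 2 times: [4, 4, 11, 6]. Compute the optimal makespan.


Apply Johnson's rule:
  Group 1 (a <= b): [(3, 1, 11), (4, 2, 6)]
  Group 2 (a > b): [(1, 9, 4), (2, 8, 4)]
Optimal job order: [3, 4, 1, 2]
Schedule:
  Job 3: M1 done at 1, M2 done at 12
  Job 4: M1 done at 3, M2 done at 18
  Job 1: M1 done at 12, M2 done at 22
  Job 2: M1 done at 20, M2 done at 26
Makespan = 26

26


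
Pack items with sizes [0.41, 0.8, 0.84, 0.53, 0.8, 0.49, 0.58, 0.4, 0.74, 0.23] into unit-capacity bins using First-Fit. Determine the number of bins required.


Place items sequentially using First-Fit:
  Item 0.41 -> new Bin 1
  Item 0.8 -> new Bin 2
  Item 0.84 -> new Bin 3
  Item 0.53 -> Bin 1 (now 0.94)
  Item 0.8 -> new Bin 4
  Item 0.49 -> new Bin 5
  Item 0.58 -> new Bin 6
  Item 0.4 -> Bin 5 (now 0.89)
  Item 0.74 -> new Bin 7
  Item 0.23 -> Bin 6 (now 0.81)
Total bins used = 7

7


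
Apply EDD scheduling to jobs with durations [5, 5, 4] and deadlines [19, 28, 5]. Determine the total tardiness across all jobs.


Sort by due date (EDD order): [(4, 5), (5, 19), (5, 28)]
Compute completion times and tardiness:
  Job 1: p=4, d=5, C=4, tardiness=max(0,4-5)=0
  Job 2: p=5, d=19, C=9, tardiness=max(0,9-19)=0
  Job 3: p=5, d=28, C=14, tardiness=max(0,14-28)=0
Total tardiness = 0

0


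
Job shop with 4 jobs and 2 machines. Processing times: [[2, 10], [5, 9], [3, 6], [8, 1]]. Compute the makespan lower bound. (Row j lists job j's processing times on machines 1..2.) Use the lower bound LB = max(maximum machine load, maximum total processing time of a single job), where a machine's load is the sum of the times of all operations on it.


Machine loads:
  Machine 1: 2 + 5 + 3 + 8 = 18
  Machine 2: 10 + 9 + 6 + 1 = 26
Max machine load = 26
Job totals:
  Job 1: 12
  Job 2: 14
  Job 3: 9
  Job 4: 9
Max job total = 14
Lower bound = max(26, 14) = 26

26


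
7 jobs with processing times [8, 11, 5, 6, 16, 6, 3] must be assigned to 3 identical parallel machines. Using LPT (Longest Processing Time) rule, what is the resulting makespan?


Sort jobs in decreasing order (LPT): [16, 11, 8, 6, 6, 5, 3]
Assign each job to the least loaded machine:
  Machine 1: jobs [16, 3], load = 19
  Machine 2: jobs [11, 6], load = 17
  Machine 3: jobs [8, 6, 5], load = 19
Makespan = max load = 19

19


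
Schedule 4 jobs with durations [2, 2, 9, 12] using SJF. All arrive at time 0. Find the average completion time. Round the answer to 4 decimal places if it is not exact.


SJF order (ascending): [2, 2, 9, 12]
Completion times:
  Job 1: burst=2, C=2
  Job 2: burst=2, C=4
  Job 3: burst=9, C=13
  Job 4: burst=12, C=25
Average completion = 44/4 = 11.0

11.0


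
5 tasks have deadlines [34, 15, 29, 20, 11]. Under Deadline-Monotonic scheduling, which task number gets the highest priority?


Sort tasks by relative deadline (ascending):
  Task 5: deadline = 11
  Task 2: deadline = 15
  Task 4: deadline = 20
  Task 3: deadline = 29
  Task 1: deadline = 34
Priority order (highest first): [5, 2, 4, 3, 1]
Highest priority task = 5

5


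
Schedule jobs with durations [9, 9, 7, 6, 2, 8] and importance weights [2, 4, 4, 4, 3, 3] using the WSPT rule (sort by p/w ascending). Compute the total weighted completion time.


Compute p/w ratios and sort ascending (WSPT): [(2, 3), (6, 4), (7, 4), (9, 4), (8, 3), (9, 2)]
Compute weighted completion times:
  Job (p=2,w=3): C=2, w*C=3*2=6
  Job (p=6,w=4): C=8, w*C=4*8=32
  Job (p=7,w=4): C=15, w*C=4*15=60
  Job (p=9,w=4): C=24, w*C=4*24=96
  Job (p=8,w=3): C=32, w*C=3*32=96
  Job (p=9,w=2): C=41, w*C=2*41=82
Total weighted completion time = 372

372


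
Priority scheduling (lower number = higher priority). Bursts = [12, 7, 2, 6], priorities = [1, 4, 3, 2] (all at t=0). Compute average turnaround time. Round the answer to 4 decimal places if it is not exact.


Sort by priority (ascending = highest first):
Order: [(1, 12), (2, 6), (3, 2), (4, 7)]
Completion times:
  Priority 1, burst=12, C=12
  Priority 2, burst=6, C=18
  Priority 3, burst=2, C=20
  Priority 4, burst=7, C=27
Average turnaround = 77/4 = 19.25

19.25


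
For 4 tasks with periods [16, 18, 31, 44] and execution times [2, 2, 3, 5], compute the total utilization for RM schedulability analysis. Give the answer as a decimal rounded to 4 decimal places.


Compute individual utilizations (exact fractions):
  Task 1: C/T = 2/16 = 1/8 (approx. 0.125)
  Task 2: C/T = 2/18 = 1/9 (approx. 0.1111)
  Task 3: C/T = 3/31 (approx. 0.0968)
  Task 4: C/T = 5/44 (approx. 0.1136)
Total utilization U = 1/8 + 1/9 + 3/31 + 5/44 = 10963/24552
Rounded to 4 decimal places: U = 0.4465
RM (Liu & Layland) bound for 4 tasks = 0.756828; compare with U = 10963/24552 (approx. 0.446522)
U <= bound, so schedulable by RM sufficient condition.

0.4465


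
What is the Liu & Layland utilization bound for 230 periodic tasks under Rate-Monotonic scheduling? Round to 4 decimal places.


Compute 2^(1/230) = 1.0030182291
Subtract 1: 1.0030182291 - 1 = 0.0030182291
Multiply by n: 230 * 0.0030182291 = 0.6941926930
Round to 4 dp: 0.6942

0.6942


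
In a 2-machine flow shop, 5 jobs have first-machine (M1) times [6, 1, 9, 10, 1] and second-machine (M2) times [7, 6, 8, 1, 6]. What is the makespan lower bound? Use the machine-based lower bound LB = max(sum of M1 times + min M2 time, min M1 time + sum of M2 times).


LB1 = sum(M1 times) + min(M2 times) = 27 + 1 = 28
LB2 = min(M1 times) + sum(M2 times) = 1 + 28 = 29
Lower bound = max(LB1, LB2) = max(28, 29) = 29

29


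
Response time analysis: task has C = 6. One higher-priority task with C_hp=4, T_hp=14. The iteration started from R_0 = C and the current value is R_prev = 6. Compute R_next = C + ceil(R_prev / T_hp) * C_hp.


R_next = C + ceil(R_prev / T_hp) * C_hp
ceil(6 / 14) = ceil(0.4286) = 1
Interference = 1 * 4 = 4
R_next = 6 + 4 = 10

10


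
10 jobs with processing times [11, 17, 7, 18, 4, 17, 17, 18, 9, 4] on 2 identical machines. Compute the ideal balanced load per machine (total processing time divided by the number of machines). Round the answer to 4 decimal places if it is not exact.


Total processing time = 11 + 17 + 7 + 18 + 4 + 17 + 17 + 18 + 9 + 4 = 122
Number of machines = 2
Ideal balanced load = 122 / 2 = 61.0

61.0


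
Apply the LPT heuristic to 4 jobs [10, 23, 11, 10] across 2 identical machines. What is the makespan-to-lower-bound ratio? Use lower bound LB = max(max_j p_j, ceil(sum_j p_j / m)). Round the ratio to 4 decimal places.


LPT order: [23, 11, 10, 10]
Machine loads after assignment: [23, 31]
LPT makespan = 31
Lower bound = max(max_job, ceil(total/2)) = max(23, 27) = 27
Ratio = 31 / 27 = 1.1481

1.1481


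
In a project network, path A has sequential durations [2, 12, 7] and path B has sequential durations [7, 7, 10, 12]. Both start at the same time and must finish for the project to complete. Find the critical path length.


Path A total = 2 + 12 + 7 = 21
Path B total = 7 + 7 + 10 + 12 = 36
Critical path = longest path = max(21, 36) = 36

36


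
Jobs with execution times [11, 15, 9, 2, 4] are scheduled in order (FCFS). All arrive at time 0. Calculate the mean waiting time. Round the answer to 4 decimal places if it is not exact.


FCFS order (as given): [11, 15, 9, 2, 4]
Waiting times:
  Job 1: wait = 0
  Job 2: wait = 11
  Job 3: wait = 26
  Job 4: wait = 35
  Job 5: wait = 37
Sum of waiting times = 109
Average waiting time = 109/5 = 21.8

21.8


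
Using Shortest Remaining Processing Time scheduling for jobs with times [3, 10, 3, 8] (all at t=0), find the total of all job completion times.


Since all jobs arrive at t=0, SRPT equals SPT ordering.
SPT order: [3, 3, 8, 10]
Completion times:
  Job 1: p=3, C=3
  Job 2: p=3, C=6
  Job 3: p=8, C=14
  Job 4: p=10, C=24
Total completion time = 3 + 6 + 14 + 24 = 47

47


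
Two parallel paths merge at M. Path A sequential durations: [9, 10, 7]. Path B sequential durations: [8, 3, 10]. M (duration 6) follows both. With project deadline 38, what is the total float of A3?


Forward pass: ES(A3) = sum of predecessors on chain A = 19
EF = ES + duration = 19 + 7 = 26
Backward pass: LF(M) = deadline = 38; LS(M) = 38 - 6 = 32
LF(A3) = LS(M) - sum(successors on chain A) = 32 - 0 = 32
LS = LF - duration = 32 - 7 = 25
Total float = LS - ES = 25 - 19 = 6

6


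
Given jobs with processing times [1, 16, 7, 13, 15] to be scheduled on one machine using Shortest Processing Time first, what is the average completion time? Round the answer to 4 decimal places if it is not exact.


Sort jobs by processing time (SPT order): [1, 7, 13, 15, 16]
Compute completion times sequentially:
  Job 1: processing = 1, completes at 1
  Job 2: processing = 7, completes at 8
  Job 3: processing = 13, completes at 21
  Job 4: processing = 15, completes at 36
  Job 5: processing = 16, completes at 52
Sum of completion times = 118
Average completion time = 118/5 = 23.6

23.6


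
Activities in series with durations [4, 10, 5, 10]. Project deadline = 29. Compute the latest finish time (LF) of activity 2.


LF(activity 2) = deadline - sum of successor durations
Successors: activities 3 through 4 with durations [5, 10]
Sum of successor durations = 15
LF = 29 - 15 = 14

14


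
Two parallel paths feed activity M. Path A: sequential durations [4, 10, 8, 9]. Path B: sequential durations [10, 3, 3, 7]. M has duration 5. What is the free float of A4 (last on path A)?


ES(A4) = sum of predecessors on chain A = 22
EF(A4) = ES + duration = 22 + 9 = 31
Successor of A4 is M. ES(M) = max(sum(A), sum(B)) = max(31, 23) = 31
Free float = ES(successor) - EF(current) = 31 - 31 = 0

0


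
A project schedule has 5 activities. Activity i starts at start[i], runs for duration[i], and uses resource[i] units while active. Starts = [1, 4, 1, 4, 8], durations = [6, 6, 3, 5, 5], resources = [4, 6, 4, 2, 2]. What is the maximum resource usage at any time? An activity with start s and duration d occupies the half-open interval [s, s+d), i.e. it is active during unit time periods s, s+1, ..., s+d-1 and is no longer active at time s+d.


Each activity i is active on [start_i, start_i + duration_i).
Compute total resource usage per time slot:
  t=0: active resources = [], total = 0
  t=1: active resources = [4, 4], total = 8
  t=2: active resources = [4, 4], total = 8
  t=3: active resources = [4, 4], total = 8
  t=4: active resources = [4, 6, 2], total = 12
  t=5: active resources = [4, 6, 2], total = 12
  t=6: active resources = [4, 6, 2], total = 12
  t=7: active resources = [6, 2], total = 8
  t=8: active resources = [6, 2, 2], total = 10
  t=9: active resources = [6, 2], total = 8
  t=10: active resources = [2], total = 2
  t=11: active resources = [2], total = 2
  t=12: active resources = [2], total = 2
Peak resource demand = 12

12


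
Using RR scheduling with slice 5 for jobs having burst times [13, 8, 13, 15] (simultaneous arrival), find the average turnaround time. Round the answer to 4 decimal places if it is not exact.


Time quantum = 5
Execution trace:
  J1 runs 5 units, time = 5
  J2 runs 5 units, time = 10
  J3 runs 5 units, time = 15
  J4 runs 5 units, time = 20
  J1 runs 5 units, time = 25
  J2 runs 3 units, time = 28
  J3 runs 5 units, time = 33
  J4 runs 5 units, time = 38
  J1 runs 3 units, time = 41
  J3 runs 3 units, time = 44
  J4 runs 5 units, time = 49
Finish times: [41, 28, 44, 49]
Average turnaround = 162/4 = 40.5

40.5


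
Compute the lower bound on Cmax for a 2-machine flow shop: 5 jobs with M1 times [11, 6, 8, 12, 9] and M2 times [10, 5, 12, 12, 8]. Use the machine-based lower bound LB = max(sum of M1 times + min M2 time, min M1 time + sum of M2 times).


LB1 = sum(M1 times) + min(M2 times) = 46 + 5 = 51
LB2 = min(M1 times) + sum(M2 times) = 6 + 47 = 53
Lower bound = max(LB1, LB2) = max(51, 53) = 53

53


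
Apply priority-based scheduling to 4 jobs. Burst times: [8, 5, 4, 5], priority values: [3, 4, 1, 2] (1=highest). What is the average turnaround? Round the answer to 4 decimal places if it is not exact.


Sort by priority (ascending = highest first):
Order: [(1, 4), (2, 5), (3, 8), (4, 5)]
Completion times:
  Priority 1, burst=4, C=4
  Priority 2, burst=5, C=9
  Priority 3, burst=8, C=17
  Priority 4, burst=5, C=22
Average turnaround = 52/4 = 13.0

13.0


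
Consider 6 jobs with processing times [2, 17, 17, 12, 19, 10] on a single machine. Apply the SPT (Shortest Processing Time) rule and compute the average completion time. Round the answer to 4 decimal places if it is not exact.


Sort jobs by processing time (SPT order): [2, 10, 12, 17, 17, 19]
Compute completion times sequentially:
  Job 1: processing = 2, completes at 2
  Job 2: processing = 10, completes at 12
  Job 3: processing = 12, completes at 24
  Job 4: processing = 17, completes at 41
  Job 5: processing = 17, completes at 58
  Job 6: processing = 19, completes at 77
Sum of completion times = 214
Average completion time = 214/6 = 35.6667

35.6667


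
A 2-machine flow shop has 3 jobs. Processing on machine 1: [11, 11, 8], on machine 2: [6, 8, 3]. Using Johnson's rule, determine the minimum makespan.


Apply Johnson's rule:
  Group 1 (a <= b): []
  Group 2 (a > b): [(2, 11, 8), (1, 11, 6), (3, 8, 3)]
Optimal job order: [2, 1, 3]
Schedule:
  Job 2: M1 done at 11, M2 done at 19
  Job 1: M1 done at 22, M2 done at 28
  Job 3: M1 done at 30, M2 done at 33
Makespan = 33

33


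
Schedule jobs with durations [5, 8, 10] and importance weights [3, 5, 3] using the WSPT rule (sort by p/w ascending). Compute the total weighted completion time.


Compute p/w ratios and sort ascending (WSPT): [(8, 5), (5, 3), (10, 3)]
Compute weighted completion times:
  Job (p=8,w=5): C=8, w*C=5*8=40
  Job (p=5,w=3): C=13, w*C=3*13=39
  Job (p=10,w=3): C=23, w*C=3*23=69
Total weighted completion time = 148

148


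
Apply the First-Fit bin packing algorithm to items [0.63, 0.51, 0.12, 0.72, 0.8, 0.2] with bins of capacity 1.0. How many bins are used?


Place items sequentially using First-Fit:
  Item 0.63 -> new Bin 1
  Item 0.51 -> new Bin 2
  Item 0.12 -> Bin 1 (now 0.75)
  Item 0.72 -> new Bin 3
  Item 0.8 -> new Bin 4
  Item 0.2 -> Bin 1 (now 0.95)
Total bins used = 4

4


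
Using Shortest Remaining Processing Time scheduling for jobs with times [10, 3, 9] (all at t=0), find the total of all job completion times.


Since all jobs arrive at t=0, SRPT equals SPT ordering.
SPT order: [3, 9, 10]
Completion times:
  Job 1: p=3, C=3
  Job 2: p=9, C=12
  Job 3: p=10, C=22
Total completion time = 3 + 12 + 22 = 37

37


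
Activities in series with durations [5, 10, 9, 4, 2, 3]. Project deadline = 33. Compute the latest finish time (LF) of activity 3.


LF(activity 3) = deadline - sum of successor durations
Successors: activities 4 through 6 with durations [4, 2, 3]
Sum of successor durations = 9
LF = 33 - 9 = 24

24


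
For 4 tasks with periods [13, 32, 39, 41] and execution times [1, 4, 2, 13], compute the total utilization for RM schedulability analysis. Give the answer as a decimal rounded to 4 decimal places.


Compute individual utilizations (exact fractions):
  Task 1: C/T = 1/13 (approx. 0.0769)
  Task 2: C/T = 4/32 = 1/8 (approx. 0.125)
  Task 3: C/T = 2/39 (approx. 0.0513)
  Task 4: C/T = 13/41 (approx. 0.3171)
Total utilization U = 1/13 + 1/8 + 2/39 + 13/41 = 7295/12792
Rounded to 4 decimal places: U = 0.5703
RM (Liu & Layland) bound for 4 tasks = 0.756828; compare with U = 7295/12792 (approx. 0.570278)
U <= bound, so schedulable by RM sufficient condition.

0.5703


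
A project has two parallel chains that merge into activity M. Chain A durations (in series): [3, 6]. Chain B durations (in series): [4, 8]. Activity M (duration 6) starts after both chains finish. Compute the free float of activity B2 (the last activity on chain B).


ES(B2) = sum of predecessors on chain B = 4
EF(B2) = ES + duration = 4 + 8 = 12
Successor of B2 is M. ES(M) = max(sum(A), sum(B)) = max(9, 12) = 12
Free float = ES(successor) - EF(current) = 12 - 12 = 0

0


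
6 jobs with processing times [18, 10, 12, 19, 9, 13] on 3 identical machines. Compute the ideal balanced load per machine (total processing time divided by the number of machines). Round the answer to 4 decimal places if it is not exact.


Total processing time = 18 + 10 + 12 + 19 + 9 + 13 = 81
Number of machines = 3
Ideal balanced load = 81 / 3 = 27.0

27.0


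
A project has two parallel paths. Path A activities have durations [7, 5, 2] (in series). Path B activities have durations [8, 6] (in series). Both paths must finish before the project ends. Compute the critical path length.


Path A total = 7 + 5 + 2 = 14
Path B total = 8 + 6 = 14
Critical path = longest path = max(14, 14) = 14

14


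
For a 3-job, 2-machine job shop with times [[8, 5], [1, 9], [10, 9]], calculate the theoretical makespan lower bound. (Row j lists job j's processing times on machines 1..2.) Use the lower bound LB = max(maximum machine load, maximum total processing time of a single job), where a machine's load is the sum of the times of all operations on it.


Machine loads:
  Machine 1: 8 + 1 + 10 = 19
  Machine 2: 5 + 9 + 9 = 23
Max machine load = 23
Job totals:
  Job 1: 13
  Job 2: 10
  Job 3: 19
Max job total = 19
Lower bound = max(23, 19) = 23

23
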